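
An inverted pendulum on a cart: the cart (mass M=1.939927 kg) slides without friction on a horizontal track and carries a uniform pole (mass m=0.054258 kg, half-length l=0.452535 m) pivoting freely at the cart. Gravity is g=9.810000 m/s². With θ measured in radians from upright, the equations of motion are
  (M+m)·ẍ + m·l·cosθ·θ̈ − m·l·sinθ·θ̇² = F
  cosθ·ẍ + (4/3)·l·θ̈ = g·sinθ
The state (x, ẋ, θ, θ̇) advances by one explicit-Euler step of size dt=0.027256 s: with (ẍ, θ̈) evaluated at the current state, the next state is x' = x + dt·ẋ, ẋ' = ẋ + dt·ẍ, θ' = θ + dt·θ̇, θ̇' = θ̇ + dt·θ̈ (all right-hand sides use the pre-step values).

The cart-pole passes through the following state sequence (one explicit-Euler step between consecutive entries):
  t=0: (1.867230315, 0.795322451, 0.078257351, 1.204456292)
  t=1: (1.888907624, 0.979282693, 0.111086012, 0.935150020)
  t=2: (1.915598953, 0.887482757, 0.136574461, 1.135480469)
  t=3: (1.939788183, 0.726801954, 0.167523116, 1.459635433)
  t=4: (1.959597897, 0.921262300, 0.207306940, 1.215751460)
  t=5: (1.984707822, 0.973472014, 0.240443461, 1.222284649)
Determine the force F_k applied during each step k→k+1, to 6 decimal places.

F_0 = 13.214802 N
F_1 = -6.539566 N
F_2 = -11.471223 N
F_3 = 14.002339 N
F_4 = 3.818213 N

step 0→1:
  ẍ = (ẋ'−ẋ)/dt = (0.979282693−0.795322451)/0.027256 = 6.749348
  θ̈ = (θ̇'−θ̇)/dt = (0.935150020−1.204456292)/0.027256 = -9.880623
  sinθ=0.078177, cosθ=0.996939
  F = (M+m)·ẍ + m·l·cosθ·θ̈ − m·l·sinθ·θ̇² = 13.459450 + -0.241863 − 0.002785 = 13.214802
step 1→2:
  ẍ = (ẋ'−ẋ)/dt = (0.887482757−0.979282693)/0.027256 = -3.368063
  θ̈ = (θ̇'−θ̇)/dt = (1.135480469−0.935150020)/0.027256 = 7.349958
  sinθ=0.110858, cosθ=0.993836
  F = (M+m)·ẍ + m·l·cosθ·θ̈ − m·l·sinθ·θ̇² = -6.716542 + 0.179356 − 0.002380 = -6.539566
step 2→3:
  ẍ = (ẋ'−ẋ)/dt = (0.726801954−0.887482757)/0.027256 = -5.895245
  θ̈ = (θ̇'−θ̇)/dt = (1.459635433−1.135480469)/0.027256 = 11.892976
  sinθ=0.136150, cosθ=0.990688
  F = (M+m)·ẍ + m·l·cosθ·θ̈ − m·l·sinθ·θ̇² = -11.756210 + 0.289297 − 0.004310 = -11.471223
step 3→4:
  ẍ = (ẋ'−ẋ)/dt = (0.921262300−0.726801954)/0.027256 = 7.134589
  θ̈ = (θ̇'−θ̇)/dt = (1.215751460−1.459635433)/0.027256 = -8.947900
  sinθ=0.166741, cosθ=0.986001
  F = (M+m)·ẍ + m·l·cosθ·θ̈ − m·l·sinθ·θ̇² = 14.227689 + -0.216628 − 0.008723 = 14.002339
step 4→5:
  ẍ = (ẋ'−ẋ)/dt = (0.973472014−0.921262300)/0.027256 = 1.915531
  θ̈ = (θ̇'−θ̇)/dt = (1.222284649−1.215751460)/0.027256 = 0.239697
  sinθ=0.205825, cosθ=0.978589
  F = (M+m)·ẍ + m·l·cosθ·θ̈ − m·l·sinθ·θ̇² = 3.819923 + 0.005759 − 0.007470 = 3.818213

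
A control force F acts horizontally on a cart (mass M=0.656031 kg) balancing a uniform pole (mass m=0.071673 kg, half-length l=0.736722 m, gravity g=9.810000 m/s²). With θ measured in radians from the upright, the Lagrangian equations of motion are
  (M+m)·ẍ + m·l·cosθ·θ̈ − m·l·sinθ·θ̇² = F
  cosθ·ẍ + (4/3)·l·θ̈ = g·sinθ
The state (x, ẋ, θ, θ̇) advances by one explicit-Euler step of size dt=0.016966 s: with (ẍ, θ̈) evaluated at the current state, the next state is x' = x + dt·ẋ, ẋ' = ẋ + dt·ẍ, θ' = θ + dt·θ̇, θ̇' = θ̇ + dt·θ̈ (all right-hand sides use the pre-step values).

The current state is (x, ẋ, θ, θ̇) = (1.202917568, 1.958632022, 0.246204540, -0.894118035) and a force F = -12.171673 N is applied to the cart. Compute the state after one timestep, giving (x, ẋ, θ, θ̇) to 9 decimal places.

sinθ=0.243724718, cosθ=0.969844452
temp = (F + m·l·θ̇²·sinθ)/(M+m) = (-12.171673 + 0.010288416)/0.727704 = -16.711993591
θ̈ = (g·sinθ − cosθ·temp)/(l·(4/3 − m·cos²θ/(M+m))) = 20.347983433
ẍ = temp − m·l·θ̈·cosθ/(M+m) = -18.143943813
Euler: x'=1.202917568+0.016966·1.958632022=1.236147719, ẋ'=1.958632022+0.016966·-18.143943813=1.650801871
       θ'=0.246204540+0.016966·-0.894118035=0.231034933, θ̇'=-0.894118035+0.016966·20.347983433=-0.548894148

(1.236147719, 1.650801871, 0.231034933, -0.548894148)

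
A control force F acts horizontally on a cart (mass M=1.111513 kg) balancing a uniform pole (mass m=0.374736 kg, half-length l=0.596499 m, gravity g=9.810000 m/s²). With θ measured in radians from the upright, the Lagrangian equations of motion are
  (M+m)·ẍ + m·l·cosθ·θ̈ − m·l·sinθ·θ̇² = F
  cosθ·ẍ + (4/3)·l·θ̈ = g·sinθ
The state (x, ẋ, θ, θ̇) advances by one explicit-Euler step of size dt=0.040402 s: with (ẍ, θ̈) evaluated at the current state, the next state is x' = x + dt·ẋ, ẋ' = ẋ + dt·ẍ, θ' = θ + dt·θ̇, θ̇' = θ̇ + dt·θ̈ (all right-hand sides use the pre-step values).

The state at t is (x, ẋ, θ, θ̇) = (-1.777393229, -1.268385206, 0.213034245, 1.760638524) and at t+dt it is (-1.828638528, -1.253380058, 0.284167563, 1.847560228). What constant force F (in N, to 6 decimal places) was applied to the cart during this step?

ẍ = (ẋ'−ẋ)/dt = (-1.253380058−-1.268385206)/0.040402 = 0.371396
θ̈ = (θ̇'−θ̇)/dt = (1.847560228−1.760638524)/0.040402 = 2.151421
sinθ=0.211427, cosθ=0.977394
F = (M+m)·ẍ + m·l·cosθ·θ̈ − m·l·sinθ·θ̇² = 0.551987 + 0.470035 − 0.146499 = 0.875523

F = 0.875523 N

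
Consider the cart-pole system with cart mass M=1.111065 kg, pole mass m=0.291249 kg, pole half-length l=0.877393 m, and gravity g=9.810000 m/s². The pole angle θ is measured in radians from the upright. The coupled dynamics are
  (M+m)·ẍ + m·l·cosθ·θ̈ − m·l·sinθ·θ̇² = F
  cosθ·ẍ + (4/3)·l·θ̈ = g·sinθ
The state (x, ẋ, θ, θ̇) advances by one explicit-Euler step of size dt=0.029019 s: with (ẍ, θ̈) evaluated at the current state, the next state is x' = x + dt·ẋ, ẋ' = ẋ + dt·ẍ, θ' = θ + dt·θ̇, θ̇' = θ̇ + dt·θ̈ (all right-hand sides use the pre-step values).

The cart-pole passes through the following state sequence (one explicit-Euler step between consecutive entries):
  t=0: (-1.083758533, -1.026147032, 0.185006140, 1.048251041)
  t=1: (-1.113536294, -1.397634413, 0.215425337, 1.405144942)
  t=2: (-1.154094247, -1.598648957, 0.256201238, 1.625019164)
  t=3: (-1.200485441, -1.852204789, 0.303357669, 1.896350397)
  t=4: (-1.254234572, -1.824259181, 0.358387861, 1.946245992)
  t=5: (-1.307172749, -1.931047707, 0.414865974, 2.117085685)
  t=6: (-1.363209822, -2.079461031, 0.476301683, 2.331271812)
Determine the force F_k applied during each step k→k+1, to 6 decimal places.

step 0→1:
  ẍ = (ẋ'−ẋ)/dt = (-1.397634413−-1.026147032)/0.029019 = -12.801523
  θ̈ = (θ̇'−θ̇)/dt = (1.405144942−1.048251041)/0.029019 = 12.298629
  sinθ=0.183953, cosθ=0.982935
  F = (M+m)·ẍ + m·l·cosθ·θ̈ − m·l·sinθ·θ̇² = -17.951754 + 3.089158 − 0.051653 = -14.914249
step 1→2:
  ẍ = (ẋ'−ẋ)/dt = (-1.598648957−-1.397634413)/0.029019 = -6.926998
  θ̈ = (θ̇'−θ̇)/dt = (1.625019164−1.405144942)/0.029019 = 7.576906
  sinθ=0.213763, cosθ=0.976886
  F = (M+m)·ẍ + m·l·cosθ·θ̈ − m·l·sinθ·θ̇² = -9.713826 + 1.891447 − 0.107853 = -7.930232
step 2→3:
  ẍ = (ẋ'−ẋ)/dt = (-1.852204789−-1.598648957)/0.029019 = -8.737580
  θ̈ = (θ̇'−θ̇)/dt = (1.896350397−1.625019164)/0.029019 = 9.350123
  sinθ=0.253408, cosθ=0.967360
  F = (M+m)·ẍ + m·l·cosθ·θ̈ − m·l·sinθ·θ̇² = -12.252831 + 2.311340 − 0.171000 = -10.112490
step 3→4:
  ẍ = (ẋ'−ẋ)/dt = (-1.824259181−-1.852204789)/0.029019 = 0.963011
  θ̈ = (θ̇'−θ̇)/dt = (1.946245992−1.896350397)/0.029019 = 1.719411
  sinθ=0.298726, cosθ=0.954339
  F = (M+m)·ẍ + m·l·cosθ·θ̈ − m·l·sinθ·θ̇² = 1.350443 + 0.419316 − 0.274517 = 1.495242
step 4→5:
  ẍ = (ẋ'−ẋ)/dt = (-1.931047707−-1.824259181)/0.029019 = -3.679952
  θ̈ = (θ̇'−θ̇)/dt = (2.117085685−1.946245992)/0.029019 = 5.887167
  sinθ=0.350765, cosθ=0.936464
  F = (M+m)·ẍ + m·l·cosθ·θ̈ − m·l·sinθ·θ̇² = -5.160448 + 1.408821 − 0.339524 = -4.091151
step 5→6:
  ẍ = (ẋ'−ẋ)/dt = (-2.079461031−-1.931047707)/0.029019 = -5.114350
  θ̈ = (θ̇'−θ̇)/dt = (2.331271812−2.117085685)/0.029019 = 7.380893
  sinθ=0.403067, cosθ=0.915170
  F = (M+m)·ẍ + m·l·cosθ·θ̈ − m·l·sinθ·θ̇² = -7.171925 + 1.726114 − 0.461650 = -5.907461

F_0 = -14.914249 N
F_1 = -7.930232 N
F_2 = -10.112490 N
F_3 = 1.495242 N
F_4 = -4.091151 N
F_5 = -5.907461 N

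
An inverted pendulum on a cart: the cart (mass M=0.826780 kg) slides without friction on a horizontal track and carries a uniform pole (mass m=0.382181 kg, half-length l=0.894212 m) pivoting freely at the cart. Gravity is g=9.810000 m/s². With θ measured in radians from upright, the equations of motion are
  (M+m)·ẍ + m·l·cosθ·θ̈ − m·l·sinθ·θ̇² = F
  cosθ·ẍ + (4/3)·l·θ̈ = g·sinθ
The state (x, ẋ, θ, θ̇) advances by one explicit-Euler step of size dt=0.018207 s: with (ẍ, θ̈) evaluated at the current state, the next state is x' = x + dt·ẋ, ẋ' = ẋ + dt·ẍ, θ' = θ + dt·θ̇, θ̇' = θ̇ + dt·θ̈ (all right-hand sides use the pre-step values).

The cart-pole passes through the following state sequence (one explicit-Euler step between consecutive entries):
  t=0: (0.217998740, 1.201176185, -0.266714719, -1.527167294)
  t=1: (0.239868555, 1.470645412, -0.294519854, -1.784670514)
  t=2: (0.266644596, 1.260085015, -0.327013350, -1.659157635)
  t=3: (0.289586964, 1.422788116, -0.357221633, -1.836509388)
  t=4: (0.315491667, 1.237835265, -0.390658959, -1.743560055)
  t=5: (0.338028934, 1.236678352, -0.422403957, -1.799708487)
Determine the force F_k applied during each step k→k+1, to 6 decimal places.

step 0→1:
  ẍ = (ẋ'−ẋ)/dt = (1.470645412−1.201176185)/0.018207 = 14.800309
  θ̈ = (θ̇'−θ̇)/dt = (-1.784670514−-1.527167294)/0.018207 = -14.143089
  sinθ=-0.263564, cosθ=0.964642
  F = (M+m)·ẍ + m·l·cosθ·θ̈ − m·l·sinθ·θ̇² = 17.892996 + -4.662513 − -0.210072 = 13.440556
step 1→2:
  ẍ = (ẋ'−ẋ)/dt = (1.260085015−1.470645412)/0.018207 = -11.564805
  θ̈ = (θ̇'−θ̇)/dt = (-1.659157635−-1.784670514)/0.018207 = 6.893661
  sinθ=-0.290280, cosθ=0.956942
  F = (M+m)·ẍ + m·l·cosθ·θ̈ − m·l·sinθ·θ̇² = -13.981398 + 2.254472 − -0.315968 = -11.410957
step 2→3:
  ẍ = (ẋ'−ẋ)/dt = (1.422788116−1.260085015)/0.018207 = 8.936294
  θ̈ = (θ̇'−θ̇)/dt = (-1.836509388−-1.659157635)/0.018207 = -9.740855
  sinθ=-0.321216, cosθ=0.947006
  F = (M+m)·ẍ + m·l·cosθ·θ̈ − m·l·sinθ·θ̇² = 10.803631 + -3.152531 − -0.302191 = 7.953291
step 3→4:
  ẍ = (ẋ'−ẋ)/dt = (1.237835265−1.422788116)/0.018207 = -10.158337
  θ̈ = (θ̇'−θ̇)/dt = (-1.743560055−-1.836509388)/0.018207 = 5.105143
  sinθ=-0.349673, cosθ=0.936872
  F = (M+m)·ẍ + m·l·cosθ·θ̈ − m·l·sinθ·θ̇² = -12.281034 + 1.634548 − -0.403049 = -10.243437
step 4→5:
  ẍ = (ẋ'−ẋ)/dt = (1.236678352−1.237835265)/0.018207 = -0.063542
  θ̈ = (θ̇'−θ̇)/dt = (-1.799708487−-1.743560055)/0.018207 = -3.083893
  sinθ=-0.380798, cosθ=0.924658
  F = (M+m)·ẍ + m·l·cosθ·θ̈ − m·l·sinθ·θ̇² = -0.076820 + -0.974519 − -0.395620 = -0.655719

F_0 = 13.440556 N
F_1 = -11.410957 N
F_2 = 7.953291 N
F_3 = -10.243437 N
F_4 = -0.655719 N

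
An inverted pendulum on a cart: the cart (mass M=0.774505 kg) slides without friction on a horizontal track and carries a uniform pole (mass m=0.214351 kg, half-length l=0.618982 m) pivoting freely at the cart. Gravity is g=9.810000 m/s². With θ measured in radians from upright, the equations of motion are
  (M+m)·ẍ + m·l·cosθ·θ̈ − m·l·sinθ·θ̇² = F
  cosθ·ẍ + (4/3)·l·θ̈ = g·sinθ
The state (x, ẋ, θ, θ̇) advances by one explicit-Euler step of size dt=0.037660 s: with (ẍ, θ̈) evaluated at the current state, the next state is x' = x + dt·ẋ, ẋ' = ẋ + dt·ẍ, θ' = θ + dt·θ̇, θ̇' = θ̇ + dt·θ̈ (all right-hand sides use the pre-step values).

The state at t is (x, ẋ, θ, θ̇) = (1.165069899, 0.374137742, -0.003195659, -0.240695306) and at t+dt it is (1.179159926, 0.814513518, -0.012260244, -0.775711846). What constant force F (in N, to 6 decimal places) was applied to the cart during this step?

F = 9.678275 N

ẍ = (ẋ'−ẋ)/dt = (0.814513518−0.374137742)/0.037660 = 11.693462
θ̈ = (θ̇'−θ̇)/dt = (-0.775711846−-0.240695306)/0.037660 = -14.206493
sinθ=-0.003196, cosθ=0.999995
F = (M+m)·ẍ + m·l·cosθ·θ̈ − m·l·sinθ·θ̇² = 11.563150 + -1.884900 − -0.000025 = 9.678275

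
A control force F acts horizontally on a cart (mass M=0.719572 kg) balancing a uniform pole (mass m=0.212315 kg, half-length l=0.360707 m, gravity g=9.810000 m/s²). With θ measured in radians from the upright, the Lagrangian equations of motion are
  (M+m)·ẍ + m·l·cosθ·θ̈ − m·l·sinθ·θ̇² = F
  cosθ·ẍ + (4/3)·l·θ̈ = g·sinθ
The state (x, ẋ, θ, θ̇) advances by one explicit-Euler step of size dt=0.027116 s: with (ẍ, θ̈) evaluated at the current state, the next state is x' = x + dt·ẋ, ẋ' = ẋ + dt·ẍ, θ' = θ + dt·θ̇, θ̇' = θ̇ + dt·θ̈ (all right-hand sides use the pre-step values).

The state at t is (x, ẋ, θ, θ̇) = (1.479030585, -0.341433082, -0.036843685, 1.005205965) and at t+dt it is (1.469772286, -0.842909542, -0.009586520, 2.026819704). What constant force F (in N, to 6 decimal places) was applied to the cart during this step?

F = -14.347855 N

ẍ = (ẋ'−ẋ)/dt = (-0.842909542−-0.341433082)/0.027116 = -18.493748
θ̈ = (θ̇'−θ̇)/dt = (2.026819704−1.005205965)/0.027116 = 37.675680
sinθ=-0.036835, cosθ=0.999321
F = (M+m)·ẍ + m·l·cosθ·θ̈ − m·l·sinθ·θ̇² = -17.234083 + 2.883378 − -0.002850 = -14.347855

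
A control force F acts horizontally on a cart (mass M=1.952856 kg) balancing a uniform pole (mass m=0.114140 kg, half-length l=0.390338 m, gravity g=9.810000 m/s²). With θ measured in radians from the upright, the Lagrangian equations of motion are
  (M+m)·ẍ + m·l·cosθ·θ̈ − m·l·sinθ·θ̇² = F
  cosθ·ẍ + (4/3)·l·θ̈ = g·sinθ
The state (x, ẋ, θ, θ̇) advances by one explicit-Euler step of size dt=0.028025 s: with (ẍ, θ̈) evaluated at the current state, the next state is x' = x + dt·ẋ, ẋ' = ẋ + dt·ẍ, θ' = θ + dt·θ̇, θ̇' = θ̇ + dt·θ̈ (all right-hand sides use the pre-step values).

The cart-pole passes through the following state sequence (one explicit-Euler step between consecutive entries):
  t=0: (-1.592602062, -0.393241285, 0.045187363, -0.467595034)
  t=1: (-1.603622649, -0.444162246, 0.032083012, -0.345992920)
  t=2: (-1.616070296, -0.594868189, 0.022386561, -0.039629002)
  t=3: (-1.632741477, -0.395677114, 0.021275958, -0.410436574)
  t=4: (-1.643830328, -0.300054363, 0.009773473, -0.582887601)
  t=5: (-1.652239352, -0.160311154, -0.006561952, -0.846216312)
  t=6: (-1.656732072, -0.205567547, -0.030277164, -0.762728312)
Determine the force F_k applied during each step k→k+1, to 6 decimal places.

F_0 = -3.563016 N
F_1 = -10.628757 N
F_2 = 14.102073 N
F_3 = 6.778443 N
F_4 = 9.888062 N
F_5 = -3.204972 N

step 0→1:
  ẍ = (ẋ'−ẋ)/dt = (-0.444162246−-0.393241285)/0.028025 = -1.816983
  θ̈ = (θ̇'−θ̇)/dt = (-0.345992920−-0.467595034)/0.028025 = 4.339058
  sinθ=0.045172, cosθ=0.998979
  F = (M+m)·ẍ + m·l·cosθ·θ̈ − m·l·sinθ·θ̇² = -3.755697 + 0.193122 − 0.000440 = -3.563016
step 1→2:
  ẍ = (ẋ'−ẋ)/dt = (-0.594868189−-0.444162246)/0.028025 = -5.377554
  θ̈ = (θ̇'−θ̇)/dt = (-0.039629002−-0.345992920)/0.028025 = 10.931808
  sinθ=0.032078, cosθ=0.999485
  F = (M+m)·ẍ + m·l·cosθ·θ̈ − m·l·sinθ·θ̇² = -11.115382 + 0.486796 − 0.000171 = -10.628757
step 2→3:
  ẍ = (ẋ'−ẋ)/dt = (-0.395677114−-0.594868189)/0.028025 = 7.107621
  θ̈ = (θ̇'−θ̇)/dt = (-0.410436574−-0.039629002)/0.028025 = -13.231314
  sinθ=0.022385, cosθ=0.999749
  F = (M+m)·ẍ + m·l·cosθ·θ̈ − m·l·sinθ·θ̇² = 14.691424 + -0.589349 − 0.000002 = 14.102073
step 3→4:
  ẍ = (ẋ'−ẋ)/dt = (-0.300054363−-0.395677114)/0.028025 = 3.412052
  θ̈ = (θ̇'−θ̇)/dt = (-0.582887601−-0.410436574)/0.028025 = -6.153471
  sinθ=0.021274, cosθ=0.999774
  F = (M+m)·ẍ + m·l·cosθ·θ̈ − m·l·sinθ·θ̇² = 7.052697 + -0.274095 − 0.000160 = 6.778443
step 4→5:
  ẍ = (ẋ'−ẋ)/dt = (-0.160311154−-0.300054363)/0.028025 = 4.986377
  θ̈ = (θ̇'−θ̇)/dt = (-0.846216312−-0.582887601)/0.028025 = -9.396207
  sinθ=0.009773, cosθ=0.999952
  F = (M+m)·ẍ + m·l·cosθ·θ̈ − m·l·sinθ·θ̇² = 10.306821 + -0.418611 − 0.000148 = 9.888062
step 5→6:
  ẍ = (ẋ'−ẋ)/dt = (-0.205567547−-0.160311154)/0.028025 = -1.614858
  θ̈ = (θ̇'−θ̇)/dt = (-0.762728312−-0.846216312)/0.028025 = 2.979054
  sinθ=-0.006562, cosθ=0.999978
  F = (M+m)·ẍ + m·l·cosθ·θ̈ − m·l·sinθ·θ̇² = -3.337905 + 0.132723 − -0.000209 = -3.204972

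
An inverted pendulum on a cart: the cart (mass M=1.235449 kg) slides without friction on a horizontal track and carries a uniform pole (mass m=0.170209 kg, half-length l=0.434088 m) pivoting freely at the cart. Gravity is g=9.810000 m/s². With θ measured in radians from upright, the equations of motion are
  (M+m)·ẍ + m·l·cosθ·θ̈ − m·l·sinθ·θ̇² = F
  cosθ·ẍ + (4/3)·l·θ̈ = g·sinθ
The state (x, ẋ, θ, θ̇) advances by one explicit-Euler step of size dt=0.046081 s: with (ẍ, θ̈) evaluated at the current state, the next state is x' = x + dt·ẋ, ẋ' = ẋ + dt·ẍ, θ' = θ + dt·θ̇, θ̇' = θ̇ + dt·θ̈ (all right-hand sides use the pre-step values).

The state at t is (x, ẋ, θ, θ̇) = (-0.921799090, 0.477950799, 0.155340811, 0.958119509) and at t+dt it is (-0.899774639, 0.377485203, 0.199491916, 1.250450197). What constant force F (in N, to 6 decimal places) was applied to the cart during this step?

ẍ = (ẋ'−ẋ)/dt = (0.377485203−0.477950799)/0.046081 = -2.180196
θ̈ = (θ̇'−θ̇)/dt = (1.250450197−0.958119509)/0.046081 = 6.343844
sinθ=0.154717, cosθ=0.987959
F = (M+m)·ẍ + m·l·cosθ·θ̈ − m·l·sinθ·θ̇² = -3.064609 + 0.463075 − 0.010494 = -2.612028

F = -2.612028 N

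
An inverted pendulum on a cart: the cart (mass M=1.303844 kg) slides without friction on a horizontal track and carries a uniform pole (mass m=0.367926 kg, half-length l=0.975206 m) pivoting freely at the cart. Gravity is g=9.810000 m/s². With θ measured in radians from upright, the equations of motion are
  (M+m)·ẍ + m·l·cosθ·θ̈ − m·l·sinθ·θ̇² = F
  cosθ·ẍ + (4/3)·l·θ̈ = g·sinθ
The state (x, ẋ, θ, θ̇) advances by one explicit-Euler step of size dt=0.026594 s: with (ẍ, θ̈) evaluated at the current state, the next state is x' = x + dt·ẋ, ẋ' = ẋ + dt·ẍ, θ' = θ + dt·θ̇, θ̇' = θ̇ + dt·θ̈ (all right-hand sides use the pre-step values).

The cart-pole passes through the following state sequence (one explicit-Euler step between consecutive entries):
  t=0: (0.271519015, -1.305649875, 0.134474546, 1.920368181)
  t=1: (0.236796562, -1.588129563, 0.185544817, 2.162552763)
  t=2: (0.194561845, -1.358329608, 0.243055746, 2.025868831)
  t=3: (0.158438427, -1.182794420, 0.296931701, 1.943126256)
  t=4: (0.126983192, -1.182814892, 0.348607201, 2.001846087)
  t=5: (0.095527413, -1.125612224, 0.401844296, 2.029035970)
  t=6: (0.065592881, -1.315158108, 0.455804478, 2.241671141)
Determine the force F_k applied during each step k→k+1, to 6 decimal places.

F_0 = -14.696799 N
F_1 = 12.323807 N
F_2 = 9.596664 N
F_3 = 0.359903 N
F_4 = 3.449531 N
F_5 = -9.852791 N

step 0→1:
  ẍ = (ẋ'−ẋ)/dt = (-1.588129563−-1.305649875)/0.026594 = -10.621933
  θ̈ = (θ̇'−θ̇)/dt = (2.162552763−1.920368181)/0.026594 = 9.106738
  sinθ=0.134070, cosθ=0.990972
  F = (M+m)·ẍ + m·l·cosθ·θ̈ − m·l·sinθ·θ̇² = -17.757429 + 3.238031 − 0.177401 = -14.696799
step 1→2:
  ẍ = (ẋ'−ẋ)/dt = (-1.358329608−-1.588129563)/0.026594 = 8.641045
  θ̈ = (θ̇'−θ̇)/dt = (2.025868831−2.162552763)/0.026594 = -5.139653
  sinθ=0.184482, cosθ=0.982836
  F = (M+m)·ẍ + m·l·cosθ·θ̈ − m·l·sinθ·θ̇² = 14.445840 + -1.812473 − 0.309560 = 12.323807
step 2→3:
  ẍ = (ẋ'−ẋ)/dt = (-1.182794420−-1.358329608)/0.026594 = 6.600556
  θ̈ = (θ̇'−θ̇)/dt = (1.943126256−2.025868831)/0.026594 = -3.111325
  sinθ=0.240670, cosθ=0.970607
  F = (M+m)·ẍ + m·l·cosθ·θ̈ − m·l·sinθ·θ̇² = 11.034612 + -1.083542 − 0.354406 = 9.596664
step 3→4:
  ẍ = (ẋ'−ẋ)/dt = (-1.182814892−-1.182794420)/0.026594 = -0.000770
  θ̈ = (θ̇'−θ̇)/dt = (2.001846087−1.943126256)/0.026594 = 2.208010
  sinθ=0.292588, cosθ=0.956239
  F = (M+m)·ẍ + m·l·cosθ·θ̈ − m·l·sinθ·θ̇² = -0.001287 + 0.757573 − 0.396383 = 0.359903
step 4→5:
  ẍ = (ẋ'−ẋ)/dt = (-1.125612224−-1.182814892)/0.026594 = 2.150961
  θ̈ = (θ̇'−θ̇)/dt = (2.029035970−2.001846087)/0.026594 = 1.022407
  sinθ=0.341589, cosθ=0.939849
  F = (M+m)·ẍ + m·l·cosθ·θ̈ − m·l·sinθ·θ̇² = 3.595913 + 0.344777 − 0.491159 = 3.449531
step 5→6:
  ẍ = (ẋ'−ẋ)/dt = (-1.315158108−-1.125612224)/0.026594 = -7.127393
  θ̈ = (θ̇'−θ̇)/dt = (2.241671141−2.029035970)/0.026594 = 7.995607
  sinθ=0.391116, cosθ=0.920341
  F = (M+m)·ẍ + m·l·cosθ·θ̈ − m·l·sinθ·θ̇² = -11.915361 + 2.640324 − 0.577753 = -9.852791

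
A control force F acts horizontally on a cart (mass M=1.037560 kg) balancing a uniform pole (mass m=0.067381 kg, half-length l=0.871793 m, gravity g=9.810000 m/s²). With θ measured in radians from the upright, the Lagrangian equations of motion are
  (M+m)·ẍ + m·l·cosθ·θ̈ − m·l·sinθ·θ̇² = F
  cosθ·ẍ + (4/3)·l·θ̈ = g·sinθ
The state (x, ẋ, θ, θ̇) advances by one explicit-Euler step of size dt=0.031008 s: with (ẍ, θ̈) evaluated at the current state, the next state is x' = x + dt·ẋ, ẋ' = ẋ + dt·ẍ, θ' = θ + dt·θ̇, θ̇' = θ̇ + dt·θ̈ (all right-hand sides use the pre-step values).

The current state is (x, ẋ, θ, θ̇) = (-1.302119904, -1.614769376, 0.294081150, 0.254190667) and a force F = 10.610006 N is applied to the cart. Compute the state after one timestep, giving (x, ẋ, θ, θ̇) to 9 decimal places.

sinθ=0.289860570, cosθ=0.957068885
temp = (F + m·l·θ̇²·sinθ)/(M+m) = (10.610006 + 0.001100168)/1.104941 = 9.603323769
θ̈ = (g·sinθ − cosθ·temp)/(l·(4/3 − m·cos²θ/(M+m))) = -5.699509448
ẍ = temp − m·l·θ̈·cosθ/(M+m) = 9.893320041
Euler: x'=-1.302119904+0.031008·-1.614769376=-1.352190673, ẋ'=-1.614769376+0.031008·9.893320041=-1.307997308
       θ'=0.294081150+0.031008·0.254190667=0.301963094, θ̇'=0.254190667+0.031008·-5.699509448=0.077460278

(-1.352190673, -1.307997308, 0.301963094, 0.077460278)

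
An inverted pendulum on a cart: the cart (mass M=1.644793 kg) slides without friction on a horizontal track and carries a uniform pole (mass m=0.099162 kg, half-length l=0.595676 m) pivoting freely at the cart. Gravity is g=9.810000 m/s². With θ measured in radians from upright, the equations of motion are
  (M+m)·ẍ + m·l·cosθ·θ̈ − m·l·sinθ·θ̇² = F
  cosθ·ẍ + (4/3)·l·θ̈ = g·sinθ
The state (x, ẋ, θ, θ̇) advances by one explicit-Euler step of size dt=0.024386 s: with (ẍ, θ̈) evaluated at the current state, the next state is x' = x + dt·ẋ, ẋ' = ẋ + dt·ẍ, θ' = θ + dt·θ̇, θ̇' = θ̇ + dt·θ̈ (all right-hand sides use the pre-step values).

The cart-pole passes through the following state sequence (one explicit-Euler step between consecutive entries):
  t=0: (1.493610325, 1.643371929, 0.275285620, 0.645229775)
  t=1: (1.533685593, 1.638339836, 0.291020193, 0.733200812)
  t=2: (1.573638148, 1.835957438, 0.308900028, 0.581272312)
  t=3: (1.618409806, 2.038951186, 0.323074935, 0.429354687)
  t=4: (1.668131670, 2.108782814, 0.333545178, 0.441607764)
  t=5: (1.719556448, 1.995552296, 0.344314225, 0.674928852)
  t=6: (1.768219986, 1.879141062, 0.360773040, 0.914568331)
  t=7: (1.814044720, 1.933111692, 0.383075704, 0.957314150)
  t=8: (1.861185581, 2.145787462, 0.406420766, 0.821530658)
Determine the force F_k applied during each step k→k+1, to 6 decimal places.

F_0 = -0.161490 N
F_1 = 13.770901 N
F_2 = 14.160387 N
F_3 = 5.018668 N
F_4 = -7.567397 N
F_5 = -7.787793 N
F_6 = 3.939122 N
F_7 = 14.884129 N

step 0→1:
  ẍ = (ẋ'−ẋ)/dt = (1.638339836−1.643371929)/0.024386 = -0.206352
  θ̈ = (θ̇'−θ̇)/dt = (0.733200812−0.645229775)/0.024386 = 3.607440
  sinθ=0.271822, cosθ=0.962348
  F = (M+m)·ẍ + m·l·cosθ·θ̈ − m·l·sinθ·θ̇² = -0.359868 + 0.205063 − 0.006684 = -0.161490
step 1→2:
  ẍ = (ẋ'−ẋ)/dt = (1.835957438−1.638339836)/0.024386 = 8.103732
  θ̈ = (θ̇'−θ̇)/dt = (0.581272312−0.733200812)/0.024386 = -6.230153
  sinθ=0.286930, cosθ=0.957952
  F = (M+m)·ẍ + m·l·cosθ·θ̈ − m·l·sinθ·θ̇² = 14.132543 + -0.352531 − 0.009111 = 13.770901
step 2→3:
  ẍ = (ẋ'−ẋ)/dt = (2.038951186−1.835957438)/0.024386 = 8.324192
  θ̈ = (θ̇'−θ̇)/dt = (0.429354687−0.581272312)/0.024386 = -6.229707
  sinθ=0.304011, cosθ=0.952669
  F = (M+m)·ẍ + m·l·cosθ·θ̈ − m·l·sinθ·θ̇² = 14.517016 + -0.350562 − 0.006067 = 14.160387
step 3→4:
  ẍ = (ẋ'−ẋ)/dt = (2.108782814−2.038951186)/0.024386 = 2.863595
  θ̈ = (θ̇'−θ̇)/dt = (0.441607764−0.429354687)/0.024386 = 0.502464
  sinθ=0.317484, cosθ=0.948264
  F = (M+m)·ẍ + m·l·cosθ·θ̈ − m·l·sinθ·θ̇² = 4.993981 + 0.028144 − 0.003457 = 5.018668
step 4→5:
  ẍ = (ẋ'−ẋ)/dt = (1.995552296−2.108782814)/0.024386 = -4.643259
  θ̈ = (θ̇'−θ̇)/dt = (0.674928852−0.441607764)/0.024386 = 9.567829
  sinθ=0.327395, cosθ=0.944888
  F = (M+m)·ẍ + m·l·cosθ·θ̈ − m·l·sinθ·θ̇² = -8.097635 + 0.534009 − 0.003771 = -7.567397
step 5→6:
  ẍ = (ẋ'−ẋ)/dt = (1.879141062−1.995552296)/0.024386 = -4.773691
  θ̈ = (θ̇'−θ̇)/dt = (0.914568331−0.674928852)/0.024386 = 9.826929
  sinθ=0.337551, cosθ=0.941307
  F = (M+m)·ẍ + m·l·cosθ·θ̈ − m·l·sinθ·θ̇² = -8.325103 + 0.546392 − 0.009083 = -7.787793
step 6→7:
  ẍ = (ẋ'−ẋ)/dt = (1.933111692−1.879141062)/0.024386 = 2.213181
  θ̈ = (θ̇'−θ̇)/dt = (0.957314150−0.914568331)/0.024386 = 1.752884
  sinθ=0.352998, cosθ=0.935624
  F = (M+m)·ẍ + m·l·cosθ·θ̈ − m·l·sinθ·θ̇² = 3.859688 + 0.096875 − 0.017441 = 3.939122
step 7→8:
  ẍ = (ẋ'−ẋ)/dt = (2.145787462−1.933111692)/0.024386 = 8.721224
  θ̈ = (θ̇'−θ̇)/dt = (0.821530658−0.957314150)/0.024386 = -5.568092
  sinθ=0.373775, cosθ=0.927519
  F = (M+m)·ẍ + m·l·cosθ·θ̈ − m·l·sinθ·θ̇² = 15.209422 + -0.305060 − 0.020234 = 14.884129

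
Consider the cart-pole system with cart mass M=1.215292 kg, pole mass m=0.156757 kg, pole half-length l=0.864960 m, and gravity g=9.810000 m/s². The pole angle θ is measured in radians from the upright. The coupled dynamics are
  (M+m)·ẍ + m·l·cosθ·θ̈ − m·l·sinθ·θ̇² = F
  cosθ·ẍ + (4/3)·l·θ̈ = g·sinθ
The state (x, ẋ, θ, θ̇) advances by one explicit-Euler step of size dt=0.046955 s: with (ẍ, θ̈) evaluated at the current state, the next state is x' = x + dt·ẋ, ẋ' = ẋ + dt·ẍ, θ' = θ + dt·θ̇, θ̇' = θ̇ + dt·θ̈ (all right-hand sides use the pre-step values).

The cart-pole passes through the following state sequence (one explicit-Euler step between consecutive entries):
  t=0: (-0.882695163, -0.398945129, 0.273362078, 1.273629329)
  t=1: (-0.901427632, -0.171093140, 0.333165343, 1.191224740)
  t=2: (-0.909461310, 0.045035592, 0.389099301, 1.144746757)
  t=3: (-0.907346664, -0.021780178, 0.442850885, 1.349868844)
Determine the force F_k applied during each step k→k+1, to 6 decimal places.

F_0 = 6.369455 N
F_1 = 6.125638 N
F_2 = -1.471754 N

step 0→1:
  ẍ = (ẋ'−ẋ)/dt = (-0.171093140−-0.398945129)/0.046955 = 4.852561
  θ̈ = (θ̇'−θ̇)/dt = (1.191224740−1.273629329)/0.046955 = -1.754969
  sinθ=0.269970, cosθ=0.962869
  F = (M+m)·ẍ + m·l·cosθ·θ̈ − m·l·sinθ·θ̇² = 6.657951 + -0.229118 − 0.059378 = 6.369455
step 1→2:
  ẍ = (ẋ'−ẋ)/dt = (0.045035592−-0.171093140)/0.046955 = 4.602891
  θ̈ = (θ̇'−θ̇)/dt = (1.144746757−1.191224740)/0.046955 = -0.989841
  sinθ=0.327036, cosθ=0.945012
  F = (M+m)·ẍ + m·l·cosθ·θ̈ − m·l·sinθ·θ̇² = 6.315392 + -0.126831 − 0.062922 = 6.125638
step 2→3:
  ẍ = (ẋ'−ẋ)/dt = (-0.021780178−0.045035592)/0.046955 = -1.422975
  θ̈ = (θ̇'−θ̇)/dt = (1.349868844−1.144746757)/0.046955 = 4.368482
  sinθ=0.379355, cosθ=0.925251
  F = (M+m)·ẍ + m·l·cosθ·θ̈ − m·l·sinθ·θ̇² = -1.952391 + 0.548041 − 0.067404 = -1.471754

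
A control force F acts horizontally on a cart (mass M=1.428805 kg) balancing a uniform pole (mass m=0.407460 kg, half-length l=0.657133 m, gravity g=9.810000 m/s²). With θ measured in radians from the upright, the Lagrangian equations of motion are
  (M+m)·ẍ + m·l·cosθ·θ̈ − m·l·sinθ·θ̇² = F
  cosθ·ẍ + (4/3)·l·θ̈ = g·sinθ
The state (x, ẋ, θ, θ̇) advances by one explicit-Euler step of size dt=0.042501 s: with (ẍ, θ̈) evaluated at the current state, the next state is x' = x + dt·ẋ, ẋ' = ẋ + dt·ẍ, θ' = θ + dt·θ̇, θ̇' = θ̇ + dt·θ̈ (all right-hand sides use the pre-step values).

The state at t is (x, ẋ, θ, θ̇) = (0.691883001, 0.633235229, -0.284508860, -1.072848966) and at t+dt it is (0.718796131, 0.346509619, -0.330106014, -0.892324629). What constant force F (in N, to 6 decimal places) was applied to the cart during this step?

ẍ = (ẋ'−ẋ)/dt = (0.346509619−0.633235229)/0.042501 = -6.746326
θ̈ = (θ̇'−θ̇)/dt = (-0.892324629−-1.072848966)/0.042501 = 4.247532
sinθ=-0.280686, cosθ=0.959800
F = (M+m)·ẍ + m·l·cosθ·θ̈ − m·l·sinθ·θ̇² = -12.388043 + 1.091580 − -0.086504 = -11.209959

F = -11.209959 N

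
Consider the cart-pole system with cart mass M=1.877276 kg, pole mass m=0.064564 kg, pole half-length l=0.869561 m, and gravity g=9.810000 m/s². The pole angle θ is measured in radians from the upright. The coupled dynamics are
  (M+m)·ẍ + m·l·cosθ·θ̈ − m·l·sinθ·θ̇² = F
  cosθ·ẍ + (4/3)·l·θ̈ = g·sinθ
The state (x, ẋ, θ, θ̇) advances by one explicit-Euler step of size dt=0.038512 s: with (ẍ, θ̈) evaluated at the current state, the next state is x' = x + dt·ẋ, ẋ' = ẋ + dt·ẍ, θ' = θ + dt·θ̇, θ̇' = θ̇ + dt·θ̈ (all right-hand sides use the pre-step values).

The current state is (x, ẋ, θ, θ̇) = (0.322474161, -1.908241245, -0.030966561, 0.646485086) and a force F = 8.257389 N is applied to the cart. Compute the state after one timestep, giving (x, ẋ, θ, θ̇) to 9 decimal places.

sinθ=-0.030961612, cosθ=0.999520574
temp = (F + m·l·θ̇²·sinθ)/(M+m) = (8.257389 + -0.000726492)/1.941840 = 4.251978797
θ̈ = (g·sinθ − cosθ·temp)/(l·(4/3 − m·cos²θ/(M+m))) = -4.027908920
ẍ = temp − m·l·θ̈·cosθ/(M+m) = 4.368377575
Euler: x'=0.322474161+0.038512·-1.908241245=0.248983974, ẋ'=-1.908241245+0.038512·4.368377575=-1.740006288
       θ'=-0.030966561+0.038512·0.646485086=-0.006069127, θ̇'=0.646485086+0.038512·-4.027908920=0.491362258

(0.248983974, -1.740006288, -0.006069127, 0.491362258)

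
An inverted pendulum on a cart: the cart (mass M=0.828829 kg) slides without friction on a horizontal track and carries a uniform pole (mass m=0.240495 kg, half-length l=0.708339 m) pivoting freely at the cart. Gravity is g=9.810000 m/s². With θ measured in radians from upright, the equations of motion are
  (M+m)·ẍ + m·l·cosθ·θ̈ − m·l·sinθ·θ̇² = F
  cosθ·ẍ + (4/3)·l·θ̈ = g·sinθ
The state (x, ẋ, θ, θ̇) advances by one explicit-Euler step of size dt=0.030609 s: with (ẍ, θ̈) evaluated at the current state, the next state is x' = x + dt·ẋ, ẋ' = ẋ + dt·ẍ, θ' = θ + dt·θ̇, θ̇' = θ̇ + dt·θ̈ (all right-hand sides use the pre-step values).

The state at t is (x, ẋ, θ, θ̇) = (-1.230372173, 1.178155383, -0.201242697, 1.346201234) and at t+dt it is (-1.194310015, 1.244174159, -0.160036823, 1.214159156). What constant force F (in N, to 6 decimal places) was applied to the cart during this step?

F = 1.648033 N

ẍ = (ẋ'−ẋ)/dt = (1.244174159−1.178155383)/0.030609 = 2.156842
θ̈ = (θ̇'−θ̇)/dt = (1.214159156−1.346201234)/0.030609 = -4.313832
sinθ=-0.199887, cosθ=0.979819
F = (M+m)·ẍ + m·l·cosθ·θ̈ − m·l·sinθ·θ̇² = 2.306363 + -0.720039 − -0.061709 = 1.648033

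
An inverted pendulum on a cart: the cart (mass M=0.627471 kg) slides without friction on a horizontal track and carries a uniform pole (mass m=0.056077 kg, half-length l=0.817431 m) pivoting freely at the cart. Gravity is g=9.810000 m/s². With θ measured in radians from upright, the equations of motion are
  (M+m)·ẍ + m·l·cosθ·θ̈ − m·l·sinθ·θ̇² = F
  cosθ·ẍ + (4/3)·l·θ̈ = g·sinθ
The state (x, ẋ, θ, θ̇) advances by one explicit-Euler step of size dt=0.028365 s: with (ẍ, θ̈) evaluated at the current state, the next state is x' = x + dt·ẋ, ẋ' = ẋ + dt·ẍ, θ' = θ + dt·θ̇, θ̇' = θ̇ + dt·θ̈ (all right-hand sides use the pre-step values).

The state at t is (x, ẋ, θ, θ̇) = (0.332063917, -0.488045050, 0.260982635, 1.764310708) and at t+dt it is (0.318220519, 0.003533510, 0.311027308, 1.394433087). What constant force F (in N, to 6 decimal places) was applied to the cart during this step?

ẍ = (ẋ'−ẋ)/dt = (0.003533510−-0.488045050)/0.028365 = 17.330462
θ̈ = (θ̇'−θ̇)/dt = (1.394433087−1.764310708)/0.028365 = -13.039930
sinθ=0.258030, cosθ=0.966137
F = (M+m)·ẍ + m·l·cosθ·θ̈ − m·l·sinθ·θ̇² = 11.846203 + -0.577497 − 0.036818 = 11.231888

F = 11.231888 N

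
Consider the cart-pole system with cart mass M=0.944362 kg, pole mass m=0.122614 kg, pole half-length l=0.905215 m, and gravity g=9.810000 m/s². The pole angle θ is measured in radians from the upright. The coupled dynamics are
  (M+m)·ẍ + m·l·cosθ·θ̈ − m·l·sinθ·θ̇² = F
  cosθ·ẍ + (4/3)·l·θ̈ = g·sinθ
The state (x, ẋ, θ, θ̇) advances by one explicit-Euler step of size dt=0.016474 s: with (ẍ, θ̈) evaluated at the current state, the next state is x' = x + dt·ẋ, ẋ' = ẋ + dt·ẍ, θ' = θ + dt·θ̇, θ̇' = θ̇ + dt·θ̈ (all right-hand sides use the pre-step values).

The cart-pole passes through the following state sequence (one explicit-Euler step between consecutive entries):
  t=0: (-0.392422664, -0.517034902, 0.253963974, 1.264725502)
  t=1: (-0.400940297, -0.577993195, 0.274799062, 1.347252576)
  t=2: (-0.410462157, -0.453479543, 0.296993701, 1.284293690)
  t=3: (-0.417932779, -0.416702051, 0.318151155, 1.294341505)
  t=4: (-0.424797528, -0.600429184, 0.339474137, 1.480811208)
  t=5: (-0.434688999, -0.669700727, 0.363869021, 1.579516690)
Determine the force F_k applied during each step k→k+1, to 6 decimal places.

F_0 = -3.454523 N
F_1 = 7.601478 N
F_2 = 2.393135 N
F_3 = -10.764397 N
F_4 = -3.940507 N

step 0→1:
  ẍ = (ẋ'−ẋ)/dt = (-0.577993195−-0.517034902)/0.016474 = -3.700273
  θ̈ = (θ̇'−θ̇)/dt = (1.347252576−1.264725502)/0.016474 = 5.009535
  sinθ=0.251243, cosθ=0.967924
  F = (M+m)·ẍ + m·l·cosθ·θ̈ − m·l·sinθ·θ̇² = -3.948102 + 0.538184 − 0.044604 = -3.454523
step 1→2:
  ẍ = (ẋ'−ẋ)/dt = (-0.453479543−-0.577993195)/0.016474 = 7.558192
  θ̈ = (θ̇'−θ̇)/dt = (1.284293690−1.347252576)/0.016474 = -3.821712
  sinθ=0.271354, cosθ=0.962480
  F = (M+m)·ẍ + m·l·cosθ·θ̈ − m·l·sinθ·θ̇² = 8.064409 + -0.408264 − 0.054667 = 7.601478
step 2→3:
  ẍ = (ẋ'−ẋ)/dt = (-0.416702051−-0.453479543)/0.016474 = 2.232457
  θ̈ = (θ̇'−θ̇)/dt = (1.294341505−1.284293690)/0.016474 = 0.609920
  sinθ=0.292647, cosθ=0.956221
  F = (M+m)·ẍ + m·l·cosθ·θ̈ − m·l·sinθ·θ̇² = 2.381978 + 0.064733 − 0.053575 = 2.393135
step 3→4:
  ẍ = (ẋ'−ẋ)/dt = (-0.600429184−-0.416702051)/0.016474 = -11.152551
  θ̈ = (θ̇'−θ̇)/dt = (1.480811208−1.294341505)/0.016474 = 11.319030
  sinθ=0.312811, cosθ=0.949815
  F = (M+m)·ẍ + m·l·cosθ·θ̈ − m·l·sinθ·θ̇² = -11.899505 + 1.193274 − 0.058166 = -10.764397
step 4→5:
  ẍ = (ẋ'−ẋ)/dt = (-0.669700727−-0.600429184)/0.016474 = -4.204901
  θ̈ = (θ̇'−θ̇)/dt = (1.579516690−1.480811208)/0.016474 = 5.991592
  sinθ=0.332991, cosθ=0.942930
  F = (M+m)·ẍ + m·l·cosθ·θ̈ − m·l·sinθ·θ̇² = -4.486529 + 0.627066 − 0.081045 = -3.940507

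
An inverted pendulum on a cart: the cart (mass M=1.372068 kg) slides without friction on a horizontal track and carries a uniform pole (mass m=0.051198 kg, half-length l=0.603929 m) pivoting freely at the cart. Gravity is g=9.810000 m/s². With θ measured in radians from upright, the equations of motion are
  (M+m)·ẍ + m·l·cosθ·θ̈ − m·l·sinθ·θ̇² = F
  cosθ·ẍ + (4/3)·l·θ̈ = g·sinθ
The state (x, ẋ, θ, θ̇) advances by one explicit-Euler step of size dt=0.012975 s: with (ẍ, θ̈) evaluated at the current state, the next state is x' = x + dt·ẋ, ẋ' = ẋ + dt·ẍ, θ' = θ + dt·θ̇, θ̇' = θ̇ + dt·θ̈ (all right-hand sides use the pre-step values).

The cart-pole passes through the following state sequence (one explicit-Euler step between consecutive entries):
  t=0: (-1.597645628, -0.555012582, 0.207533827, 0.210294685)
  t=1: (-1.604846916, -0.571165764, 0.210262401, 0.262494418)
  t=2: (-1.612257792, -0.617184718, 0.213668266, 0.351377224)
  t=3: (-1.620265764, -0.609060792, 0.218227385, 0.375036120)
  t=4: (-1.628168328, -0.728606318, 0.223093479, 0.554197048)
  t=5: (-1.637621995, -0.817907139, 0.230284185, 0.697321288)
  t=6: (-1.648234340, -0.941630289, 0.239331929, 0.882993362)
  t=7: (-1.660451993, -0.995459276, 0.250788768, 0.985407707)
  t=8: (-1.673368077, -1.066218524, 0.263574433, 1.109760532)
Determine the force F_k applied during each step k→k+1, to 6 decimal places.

F_0 = -1.650447 N
F_1 = -4.841253 N
F_2 = 0.945426 N
F_3 = -12.697421 N
F_4 = -9.465153 N
F_5 = -13.144205 N
F_6 = -5.673274 N
F_7 = -7.482174 N

step 0→1:
  ẍ = (ẋ'−ẋ)/dt = (-0.571165764−-0.555012582)/0.012975 = -1.244947
  θ̈ = (θ̇'−θ̇)/dt = (0.262494418−0.210294685)/0.012975 = 4.023101
  sinθ=0.206047, cosθ=0.978542
  F = (M+m)·ẍ + m·l·cosθ·θ̈ − m·l·sinθ·θ̇² = -1.771890 + 0.121725 − 0.000282 = -1.650447
step 1→2:
  ẍ = (ẋ'−ẋ)/dt = (-0.617184718−-0.571165764)/0.012975 = -3.546740
  θ̈ = (θ̇'−θ̇)/dt = (0.351377224−0.262494418)/0.012975 = 6.850313
  sinθ=0.208717, cosθ=0.977976
  F = (M+m)·ẍ + m·l·cosθ·θ̈ − m·l·sinθ·θ̇² = -5.047955 + 0.207146 − 0.000445 = -4.841253
step 2→3:
  ẍ = (ẋ'−ẋ)/dt = (-0.609060792−-0.617184718)/0.012975 = 0.626122
  θ̈ = (θ̇'−θ̇)/dt = (0.375036120−0.351377224)/0.012975 = 1.823422
  sinθ=0.212046, cosθ=0.977260
  F = (M+m)·ẍ + m·l·cosθ·θ̈ − m·l·sinθ·θ̇² = 0.891137 + 0.055098 − 0.000809 = 0.945426
step 3→4:
  ẍ = (ẋ'−ẋ)/dt = (-0.728606318−-0.609060792)/0.012975 = -9.213528
  θ̈ = (θ̇'−θ̇)/dt = (0.554197048−0.375036120)/0.012975 = 13.808164
  sinθ=0.216499, cosθ=0.976283
  F = (M+m)·ẍ + m·l·cosθ·θ̈ − m·l·sinθ·θ̇² = -13.113301 + 0.416822 − 0.000942 = -12.697421
step 4→5:
  ẍ = (ẋ'−ẋ)/dt = (-0.817907139−-0.728606318)/0.012975 = -6.882530
  θ̈ = (θ̇'−θ̇)/dt = (0.697321288−0.554197048)/0.012975 = 11.030770
  sinθ=0.221247, cosθ=0.975218
  F = (M+m)·ẍ + m·l·cosθ·θ̈ − m·l·sinθ·θ̇² = -9.795670 + 0.332618 − 0.002101 = -9.465153
step 5→6:
  ẍ = (ẋ'−ẋ)/dt = (-0.941630289−-0.817907139)/0.012975 = -9.535503
  θ̈ = (θ̇'−θ̇)/dt = (0.882993362−0.697321288)/0.012975 = 14.309986
  sinθ=0.228254, cosθ=0.973602
  F = (M+m)·ẍ + m·l·cosθ·θ̈ − m·l·sinθ·θ̇² = -13.571557 + 0.430784 − 0.003432 = -13.144205
step 6→7:
  ẍ = (ẋ'−ẋ)/dt = (-0.995459276−-0.941630289)/0.012975 = -4.148670
  θ̈ = (θ̇'−θ̇)/dt = (0.985407707−0.882993362)/0.012975 = 7.893206
  sinθ=0.237054, cosθ=0.971497
  F = (M+m)·ẍ + m·l·cosθ·θ̈ − m·l·sinθ·θ̇² = -5.904660 + 0.237101 − 0.005715 = -5.673274
step 7→8:
  ẍ = (ẋ'−ẋ)/dt = (-1.066218524−-0.995459276)/0.012975 = -5.453507
  θ̈ = (θ̇'−θ̇)/dt = (1.109760532−0.985407707)/0.012975 = 9.584033
  sinθ=0.248168, cosθ=0.968717
  F = (M+m)·ẍ + m·l·cosθ·θ̈ − m·l·sinθ·θ̇² = -7.761790 + 0.287068 − 0.007451 = -7.482174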